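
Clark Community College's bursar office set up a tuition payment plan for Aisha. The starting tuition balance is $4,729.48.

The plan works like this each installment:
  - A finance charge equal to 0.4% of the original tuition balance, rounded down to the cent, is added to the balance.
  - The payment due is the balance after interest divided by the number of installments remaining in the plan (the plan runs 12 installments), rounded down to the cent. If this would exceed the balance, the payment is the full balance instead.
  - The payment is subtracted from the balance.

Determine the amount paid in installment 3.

$399.31

Installment 1: $4,729.48 +$18.91 interest = $4,748.39; pay $395.69 → $4,352.70
Installment 2: $4,352.70 +$18.91 interest = $4,371.61; pay $397.41 → $3,974.20
Installment 3: $3,974.20 +$18.91 interest = $3,993.11; pay $399.31 → $3,593.80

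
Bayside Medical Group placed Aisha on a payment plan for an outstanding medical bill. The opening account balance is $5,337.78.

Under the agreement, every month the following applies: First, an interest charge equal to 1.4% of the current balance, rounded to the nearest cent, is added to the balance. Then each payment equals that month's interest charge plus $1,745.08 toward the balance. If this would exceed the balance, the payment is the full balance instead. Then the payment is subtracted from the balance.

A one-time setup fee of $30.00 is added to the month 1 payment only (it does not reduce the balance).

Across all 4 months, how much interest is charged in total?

$152.34

Month 1: $5,337.78 +$74.73 interest = $5,412.51; pay $1,819.81 (+ $30.00 fee) → $3,592.70
Month 2: $3,592.70 +$50.30 interest = $3,643.00; pay $1,795.38 → $1,847.62
Month 3: $1,847.62 +$25.87 interest = $1,873.49; pay $1,770.95 → $102.54
Month 4: $102.54 +$1.44 interest = $103.98; pay $103.98 → $0.00
Total interest: $74.73 + $50.30 + $25.87 + $1.44 = $152.34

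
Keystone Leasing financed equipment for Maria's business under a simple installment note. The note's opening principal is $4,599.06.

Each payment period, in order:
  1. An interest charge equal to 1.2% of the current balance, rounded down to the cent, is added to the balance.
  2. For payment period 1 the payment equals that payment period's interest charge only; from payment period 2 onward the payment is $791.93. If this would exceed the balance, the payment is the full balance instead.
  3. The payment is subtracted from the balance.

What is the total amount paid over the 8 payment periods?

$4,851.11

Payment period 1: $4,599.06 +$55.18 interest = $4,654.24; pay $55.18 → $4,599.06
Payment period 2: $4,599.06 +$55.18 interest = $4,654.24; pay $791.93 → $3,862.31
Payment period 3: $3,862.31 +$46.34 interest = $3,908.65; pay $791.93 → $3,116.72
Payment period 4: $3,116.72 +$37.40 interest = $3,154.12; pay $791.93 → $2,362.19
Payment period 5: $2,362.19 +$28.34 interest = $2,390.53; pay $791.93 → $1,598.60
Payment period 6: $1,598.60 +$19.18 interest = $1,617.78; pay $791.93 → $825.85
Payment period 7: $825.85 +$9.91 interest = $835.76; pay $791.93 → $43.83
Payment period 8: $43.83 +$0.52 interest = $44.35; pay $44.35 → $0.00
Total paid: $4,851.11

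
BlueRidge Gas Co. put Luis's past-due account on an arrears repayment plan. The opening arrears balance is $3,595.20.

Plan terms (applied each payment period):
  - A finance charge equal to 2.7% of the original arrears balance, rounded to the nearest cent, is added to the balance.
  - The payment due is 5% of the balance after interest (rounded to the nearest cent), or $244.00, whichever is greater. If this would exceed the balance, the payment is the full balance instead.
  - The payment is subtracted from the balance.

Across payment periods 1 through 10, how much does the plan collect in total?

# | Opening | Interest | Payment | End bal
1 | $3,595.20 | $97.07 | $244.00 | $3,448.27
2 | $3,448.27 | $97.07 | $244.00 | $3,301.34
3 | $3,301.34 | $97.07 | $244.00 | $3,154.41
4 | $3,154.41 | $97.07 | $244.00 | $3,007.48
5 | $3,007.48 | $97.07 | $244.00 | $2,860.55
6 | $2,860.55 | $97.07 | $244.00 | $2,713.62
7 | $2,713.62 | $97.07 | $244.00 | $2,566.69
8 | $2,566.69 | $97.07 | $244.00 | $2,419.76
9 | $2,419.76 | $97.07 | $244.00 | $2,272.83
10 | $2,272.83 | $97.07 | $244.00 | $2,125.90
Total paid: $2,440.00

$2,440.00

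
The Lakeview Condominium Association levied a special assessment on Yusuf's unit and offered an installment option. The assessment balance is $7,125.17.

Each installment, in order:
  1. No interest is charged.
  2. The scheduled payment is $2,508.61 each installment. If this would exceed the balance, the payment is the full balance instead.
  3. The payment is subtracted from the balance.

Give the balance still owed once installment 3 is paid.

# | Opening | Payment | End bal
1 | $7,125.17 | $2,508.61 | $4,616.56
2 | $4,616.56 | $2,508.61 | $2,107.95
3 | $2,107.95 | $2,107.95 | $0.00

$0.00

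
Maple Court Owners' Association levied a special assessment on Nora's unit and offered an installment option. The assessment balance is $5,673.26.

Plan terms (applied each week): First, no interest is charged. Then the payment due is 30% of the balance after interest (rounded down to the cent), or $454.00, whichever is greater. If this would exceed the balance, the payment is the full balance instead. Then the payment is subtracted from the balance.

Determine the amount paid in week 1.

$1,701.97

# | Opening | Payment | End bal
1 | $5,673.26 | $1,701.97 | $3,971.29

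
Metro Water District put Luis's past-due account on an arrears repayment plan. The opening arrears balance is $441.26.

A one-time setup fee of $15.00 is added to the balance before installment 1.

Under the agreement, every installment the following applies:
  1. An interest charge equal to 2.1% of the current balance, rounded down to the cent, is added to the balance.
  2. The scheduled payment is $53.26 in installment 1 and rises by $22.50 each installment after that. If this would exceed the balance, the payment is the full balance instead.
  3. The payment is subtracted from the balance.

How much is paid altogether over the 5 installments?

$490.01

# | Opening | Interest | Payment | End bal
1 | $456.26 | $9.58 | $53.26 | $412.58
2 | $412.58 | $8.66 | $75.76 | $345.48
3 | $345.48 | $7.25 | $98.26 | $254.47
4 | $254.47 | $5.34 | $120.76 | $139.05
5 | $139.05 | $2.92 | $141.97 | $0.00
Total paid: $490.01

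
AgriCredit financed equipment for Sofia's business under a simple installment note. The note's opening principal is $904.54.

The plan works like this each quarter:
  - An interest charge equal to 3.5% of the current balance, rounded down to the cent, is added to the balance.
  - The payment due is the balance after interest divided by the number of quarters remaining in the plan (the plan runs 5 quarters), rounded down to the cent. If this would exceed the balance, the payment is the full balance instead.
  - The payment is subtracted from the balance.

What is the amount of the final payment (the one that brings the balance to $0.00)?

Quarter 1: $904.54 +$31.65 interest = $936.19; pay $187.23 → $748.96
Quarter 2: $748.96 +$26.21 interest = $775.17; pay $193.79 → $581.38
Quarter 3: $581.38 +$20.34 interest = $601.72; pay $200.57 → $401.15
Quarter 4: $401.15 +$14.04 interest = $415.19; pay $207.59 → $207.60
Quarter 5: $207.60 +$7.26 interest = $214.86; pay $214.86 → $0.00

$214.86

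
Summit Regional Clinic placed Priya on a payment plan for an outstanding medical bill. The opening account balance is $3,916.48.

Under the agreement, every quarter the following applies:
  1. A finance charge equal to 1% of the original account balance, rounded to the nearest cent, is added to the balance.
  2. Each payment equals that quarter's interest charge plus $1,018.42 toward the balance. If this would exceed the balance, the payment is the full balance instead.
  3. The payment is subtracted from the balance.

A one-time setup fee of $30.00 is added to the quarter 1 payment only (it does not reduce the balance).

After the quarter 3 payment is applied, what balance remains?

Quarter 1: opening $3,916.48; interest $39.16 → $3,955.64; payment $1,057.58 (+ $30.00 fee); balance $2,898.06
Quarter 2: opening $2,898.06; interest $39.16 → $2,937.22; payment $1,057.58; balance $1,879.64
Quarter 3: opening $1,879.64; interest $39.16 → $1,918.80; payment $1,057.58; balance $861.22

$861.22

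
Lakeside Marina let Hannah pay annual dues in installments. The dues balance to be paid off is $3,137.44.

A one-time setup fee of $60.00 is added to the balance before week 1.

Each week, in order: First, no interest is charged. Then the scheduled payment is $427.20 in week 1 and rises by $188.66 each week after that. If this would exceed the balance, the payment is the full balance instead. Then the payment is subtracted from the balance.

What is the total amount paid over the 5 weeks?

Week 1: opening $3,197.44; payment $427.20; balance $2,770.24
Week 2: opening $2,770.24; payment $615.86; balance $2,154.38
Week 3: opening $2,154.38; payment $804.52; balance $1,349.86
Week 4: opening $1,349.86; payment $993.18; balance $356.68
Week 5: opening $356.68; payment $356.68; balance $0.00
Total paid: $3,197.44

$3,197.44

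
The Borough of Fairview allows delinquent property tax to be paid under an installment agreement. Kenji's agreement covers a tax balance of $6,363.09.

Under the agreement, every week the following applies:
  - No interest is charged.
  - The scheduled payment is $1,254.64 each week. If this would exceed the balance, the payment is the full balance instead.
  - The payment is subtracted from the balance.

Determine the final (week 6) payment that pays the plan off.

$89.89

Week 1: opening $6,363.09; payment $1,254.64; balance $5,108.45
Week 2: opening $5,108.45; payment $1,254.64; balance $3,853.81
Week 3: opening $3,853.81; payment $1,254.64; balance $2,599.17
Week 4: opening $2,599.17; payment $1,254.64; balance $1,344.53
Week 5: opening $1,344.53; payment $1,254.64; balance $89.89
Week 6: opening $89.89; payment $89.89; balance $0.00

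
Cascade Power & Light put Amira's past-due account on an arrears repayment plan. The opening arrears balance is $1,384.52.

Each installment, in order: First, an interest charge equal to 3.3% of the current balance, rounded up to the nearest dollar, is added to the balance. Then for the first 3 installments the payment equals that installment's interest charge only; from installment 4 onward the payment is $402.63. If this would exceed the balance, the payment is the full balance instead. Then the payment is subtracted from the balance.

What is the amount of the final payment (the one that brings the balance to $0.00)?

$288.63

Installment 1: $1,384.52 +$46.00 interest = $1,430.52; pay $46.00 → $1,384.52
Installment 2: $1,384.52 +$46.00 interest = $1,430.52; pay $46.00 → $1,384.52
Installment 3: $1,384.52 +$46.00 interest = $1,430.52; pay $46.00 → $1,384.52
Installment 4: $1,384.52 +$46.00 interest = $1,430.52; pay $402.63 → $1,027.89
Installment 5: $1,027.89 +$34.00 interest = $1,061.89; pay $402.63 → $659.26
Installment 6: $659.26 +$22.00 interest = $681.26; pay $402.63 → $278.63
Installment 7: $278.63 +$10.00 interest = $288.63; pay $288.63 → $0.00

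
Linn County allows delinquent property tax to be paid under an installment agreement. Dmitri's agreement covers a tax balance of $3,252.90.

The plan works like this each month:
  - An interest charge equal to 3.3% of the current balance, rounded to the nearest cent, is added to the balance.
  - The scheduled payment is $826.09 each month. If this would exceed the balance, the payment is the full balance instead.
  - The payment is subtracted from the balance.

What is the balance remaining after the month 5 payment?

$0.00

# | Opening | Interest | Payment | End bal
1 | $3,252.90 | $107.35 | $826.09 | $2,534.16
2 | $2,534.16 | $83.63 | $826.09 | $1,791.70
3 | $1,791.70 | $59.13 | $826.09 | $1,024.74
4 | $1,024.74 | $33.82 | $826.09 | $232.47
5 | $232.47 | $7.67 | $240.14 | $0.00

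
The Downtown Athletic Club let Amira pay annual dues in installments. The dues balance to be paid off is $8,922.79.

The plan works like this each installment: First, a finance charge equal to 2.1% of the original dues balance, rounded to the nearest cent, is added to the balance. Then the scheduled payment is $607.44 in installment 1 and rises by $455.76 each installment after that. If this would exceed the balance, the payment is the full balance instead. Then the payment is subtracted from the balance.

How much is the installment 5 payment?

$2,430.48

Installment 1: opening $8,922.79; interest $187.38 → $9,110.17; payment $607.44; balance $8,502.73
Installment 2: opening $8,502.73; interest $187.38 → $8,690.11; payment $1,063.20; balance $7,626.91
Installment 3: opening $7,626.91; interest $187.38 → $7,814.29; payment $1,518.96; balance $6,295.33
Installment 4: opening $6,295.33; interest $187.38 → $6,482.71; payment $1,974.72; balance $4,507.99
Installment 5: opening $4,507.99; interest $187.38 → $4,695.37; payment $2,430.48; balance $2,264.89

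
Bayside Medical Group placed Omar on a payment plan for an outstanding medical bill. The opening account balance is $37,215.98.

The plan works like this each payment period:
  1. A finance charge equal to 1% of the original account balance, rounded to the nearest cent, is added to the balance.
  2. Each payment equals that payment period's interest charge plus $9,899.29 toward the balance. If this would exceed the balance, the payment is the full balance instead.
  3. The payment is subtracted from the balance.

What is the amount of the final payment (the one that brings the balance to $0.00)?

$7,890.27

# | Opening | Interest | Payment | End bal
1 | $37,215.98 | $372.16 | $10,271.45 | $27,316.69
2 | $27,316.69 | $372.16 | $10,271.45 | $17,417.40
3 | $17,417.40 | $372.16 | $10,271.45 | $7,518.11
4 | $7,518.11 | $372.16 | $7,890.27 | $0.00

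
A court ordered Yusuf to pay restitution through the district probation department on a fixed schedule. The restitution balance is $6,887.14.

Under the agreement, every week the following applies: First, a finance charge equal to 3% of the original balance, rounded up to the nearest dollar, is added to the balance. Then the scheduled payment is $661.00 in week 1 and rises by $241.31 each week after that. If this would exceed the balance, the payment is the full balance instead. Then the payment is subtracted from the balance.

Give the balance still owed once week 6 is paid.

Week 1: $6,887.14 +$207.00 interest = $7,094.14; pay $661.00 → $6,433.14
Week 2: $6,433.14 +$207.00 interest = $6,640.14; pay $902.31 → $5,737.83
Week 3: $5,737.83 +$207.00 interest = $5,944.83; pay $1,143.62 → $4,801.21
Week 4: $4,801.21 +$207.00 interest = $5,008.21; pay $1,384.93 → $3,623.28
Week 5: $3,623.28 +$207.00 interest = $3,830.28; pay $1,626.24 → $2,204.04
Week 6: $2,204.04 +$207.00 interest = $2,411.04; pay $1,867.55 → $543.49

$543.49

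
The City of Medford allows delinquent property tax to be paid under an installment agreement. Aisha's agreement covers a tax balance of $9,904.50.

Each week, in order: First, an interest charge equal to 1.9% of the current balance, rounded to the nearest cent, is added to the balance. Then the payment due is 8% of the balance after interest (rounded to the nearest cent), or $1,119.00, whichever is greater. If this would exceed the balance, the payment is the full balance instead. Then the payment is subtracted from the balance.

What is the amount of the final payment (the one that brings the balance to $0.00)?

# | Opening | Interest | Payment | End bal
1 | $9,904.50 | $188.19 | $1,119.00 | $8,973.69
2 | $8,973.69 | $170.50 | $1,119.00 | $8,025.19
3 | $8,025.19 | $152.48 | $1,119.00 | $7,058.67
4 | $7,058.67 | $134.11 | $1,119.00 | $6,073.78
5 | $6,073.78 | $115.40 | $1,119.00 | $5,070.18
6 | $5,070.18 | $96.33 | $1,119.00 | $4,047.51
7 | $4,047.51 | $76.90 | $1,119.00 | $3,005.41
8 | $3,005.41 | $57.10 | $1,119.00 | $1,943.51
9 | $1,943.51 | $36.93 | $1,119.00 | $861.44
10 | $861.44 | $16.37 | $877.81 | $0.00

$877.81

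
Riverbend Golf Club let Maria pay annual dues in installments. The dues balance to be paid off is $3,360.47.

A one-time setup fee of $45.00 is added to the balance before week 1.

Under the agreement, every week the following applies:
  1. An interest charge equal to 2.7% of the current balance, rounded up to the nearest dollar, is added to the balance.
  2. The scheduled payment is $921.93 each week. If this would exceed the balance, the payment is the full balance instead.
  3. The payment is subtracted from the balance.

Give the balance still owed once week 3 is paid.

$848.68

# | Opening | Interest | Payment | End bal
1 | $3,405.47 | $92.00 | $921.93 | $2,575.54
2 | $2,575.54 | $70.00 | $921.93 | $1,723.61
3 | $1,723.61 | $47.00 | $921.93 | $848.68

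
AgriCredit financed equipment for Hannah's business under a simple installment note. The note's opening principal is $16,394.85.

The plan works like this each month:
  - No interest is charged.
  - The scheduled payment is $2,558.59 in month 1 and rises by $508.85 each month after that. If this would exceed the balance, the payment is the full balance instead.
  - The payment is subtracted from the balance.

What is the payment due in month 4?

$4,085.14

# | Opening | Payment | End bal
1 | $16,394.85 | $2,558.59 | $13,836.26
2 | $13,836.26 | $3,067.44 | $10,768.82
3 | $10,768.82 | $3,576.29 | $7,192.53
4 | $7,192.53 | $4,085.14 | $3,107.39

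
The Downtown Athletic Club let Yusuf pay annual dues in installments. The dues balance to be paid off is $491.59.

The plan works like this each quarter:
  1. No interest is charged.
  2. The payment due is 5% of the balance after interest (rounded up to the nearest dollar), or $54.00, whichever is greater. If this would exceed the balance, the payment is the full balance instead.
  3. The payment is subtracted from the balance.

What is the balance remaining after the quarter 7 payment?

$113.59

Quarter 1: opening $491.59; payment $54.00; balance $437.59
Quarter 2: opening $437.59; payment $54.00; balance $383.59
Quarter 3: opening $383.59; payment $54.00; balance $329.59
Quarter 4: opening $329.59; payment $54.00; balance $275.59
Quarter 5: opening $275.59; payment $54.00; balance $221.59
Quarter 6: opening $221.59; payment $54.00; balance $167.59
Quarter 7: opening $167.59; payment $54.00; balance $113.59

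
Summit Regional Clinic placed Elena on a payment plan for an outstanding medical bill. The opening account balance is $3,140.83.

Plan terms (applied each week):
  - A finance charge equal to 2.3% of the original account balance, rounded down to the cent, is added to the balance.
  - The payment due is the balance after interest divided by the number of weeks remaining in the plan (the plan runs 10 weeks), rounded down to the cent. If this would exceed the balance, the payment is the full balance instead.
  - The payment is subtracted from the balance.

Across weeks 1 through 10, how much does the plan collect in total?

$3,863.13

Week 1: opening $3,140.83; interest $72.23 → $3,213.06; payment $321.30; balance $2,891.76
Week 2: opening $2,891.76; interest $72.23 → $2,963.99; payment $329.33; balance $2,634.66
Week 3: opening $2,634.66; interest $72.23 → $2,706.89; payment $338.36; balance $2,368.53
Week 4: opening $2,368.53; interest $72.23 → $2,440.76; payment $348.68; balance $2,092.08
Week 5: opening $2,092.08; interest $72.23 → $2,164.31; payment $360.71; balance $1,803.60
Week 6: opening $1,803.60; interest $72.23 → $1,875.83; payment $375.16; balance $1,500.67
Week 7: opening $1,500.67; interest $72.23 → $1,572.90; payment $393.22; balance $1,179.68
Week 8: opening $1,179.68; interest $72.23 → $1,251.91; payment $417.30; balance $834.61
Week 9: opening $834.61; interest $72.23 → $906.84; payment $453.42; balance $453.42
Week 10: opening $453.42; interest $72.23 → $525.65; payment $525.65; balance $0.00
Total paid: $3,863.13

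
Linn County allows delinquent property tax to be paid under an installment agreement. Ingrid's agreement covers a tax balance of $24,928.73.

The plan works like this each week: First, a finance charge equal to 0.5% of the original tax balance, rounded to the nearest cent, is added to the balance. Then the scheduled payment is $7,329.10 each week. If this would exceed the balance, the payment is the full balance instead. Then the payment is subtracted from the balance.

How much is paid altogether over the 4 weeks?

$25,427.29

Week 1: $24,928.73 +$124.64 interest = $25,053.37; pay $7,329.10 → $17,724.27
Week 2: $17,724.27 +$124.64 interest = $17,848.91; pay $7,329.10 → $10,519.81
Week 3: $10,519.81 +$124.64 interest = $10,644.45; pay $7,329.10 → $3,315.35
Week 4: $3,315.35 +$124.64 interest = $3,439.99; pay $3,439.99 → $0.00
Total paid: $25,427.29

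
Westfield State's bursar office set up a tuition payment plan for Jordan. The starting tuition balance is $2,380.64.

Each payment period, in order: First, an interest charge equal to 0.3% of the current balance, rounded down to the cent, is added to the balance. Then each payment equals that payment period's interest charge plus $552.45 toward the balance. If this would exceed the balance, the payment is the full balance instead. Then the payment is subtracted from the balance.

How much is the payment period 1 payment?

Payment period 1: opening $2,380.64; interest $7.14 → $2,387.78; payment $559.59; balance $1,828.19

$559.59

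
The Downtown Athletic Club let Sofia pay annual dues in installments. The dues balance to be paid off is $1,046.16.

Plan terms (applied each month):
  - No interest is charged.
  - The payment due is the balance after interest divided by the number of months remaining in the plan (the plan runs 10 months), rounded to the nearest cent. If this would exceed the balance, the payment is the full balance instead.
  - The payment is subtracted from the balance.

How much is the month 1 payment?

$104.62

Month 1: opening $1,046.16; payment $104.62; balance $941.54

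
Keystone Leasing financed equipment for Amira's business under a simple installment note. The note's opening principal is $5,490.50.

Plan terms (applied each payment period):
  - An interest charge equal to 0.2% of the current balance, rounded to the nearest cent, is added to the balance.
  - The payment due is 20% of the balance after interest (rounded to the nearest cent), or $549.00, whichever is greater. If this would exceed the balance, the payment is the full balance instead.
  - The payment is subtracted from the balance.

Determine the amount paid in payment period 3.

# | Opening | Interest | Payment | End bal
1 | $5,490.50 | $10.98 | $1,100.30 | $4,401.18
2 | $4,401.18 | $8.80 | $882.00 | $3,527.98
3 | $3,527.98 | $7.06 | $707.01 | $2,828.03

$707.01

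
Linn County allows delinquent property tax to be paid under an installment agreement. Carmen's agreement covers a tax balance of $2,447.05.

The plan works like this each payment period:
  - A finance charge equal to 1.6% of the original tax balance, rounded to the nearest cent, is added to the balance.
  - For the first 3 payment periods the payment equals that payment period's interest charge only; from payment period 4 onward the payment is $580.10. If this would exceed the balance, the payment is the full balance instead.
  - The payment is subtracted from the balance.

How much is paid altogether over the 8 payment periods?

$2,760.25

Payment period 1: opening $2,447.05; interest $39.15 → $2,486.20; payment $39.15; balance $2,447.05
Payment period 2: opening $2,447.05; interest $39.15 → $2,486.20; payment $39.15; balance $2,447.05
Payment period 3: opening $2,447.05; interest $39.15 → $2,486.20; payment $39.15; balance $2,447.05
Payment period 4: opening $2,447.05; interest $39.15 → $2,486.20; payment $580.10; balance $1,906.10
Payment period 5: opening $1,906.10; interest $39.15 → $1,945.25; payment $580.10; balance $1,365.15
Payment period 6: opening $1,365.15; interest $39.15 → $1,404.30; payment $580.10; balance $824.20
Payment period 7: opening $824.20; interest $39.15 → $863.35; payment $580.10; balance $283.25
Payment period 8: opening $283.25; interest $39.15 → $322.40; payment $322.40; balance $0.00
Total paid: $2,760.25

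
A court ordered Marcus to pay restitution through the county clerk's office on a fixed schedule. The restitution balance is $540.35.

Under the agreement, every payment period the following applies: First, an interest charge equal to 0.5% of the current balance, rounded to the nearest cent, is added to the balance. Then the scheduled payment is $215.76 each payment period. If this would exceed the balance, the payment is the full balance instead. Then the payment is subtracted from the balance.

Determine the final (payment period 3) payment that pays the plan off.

$113.74

Payment period 1: opening $540.35; interest $2.70 → $543.05; payment $215.76; balance $327.29
Payment period 2: opening $327.29; interest $1.64 → $328.93; payment $215.76; balance $113.17
Payment period 3: opening $113.17; interest $0.57 → $113.74; payment $113.74; balance $0.00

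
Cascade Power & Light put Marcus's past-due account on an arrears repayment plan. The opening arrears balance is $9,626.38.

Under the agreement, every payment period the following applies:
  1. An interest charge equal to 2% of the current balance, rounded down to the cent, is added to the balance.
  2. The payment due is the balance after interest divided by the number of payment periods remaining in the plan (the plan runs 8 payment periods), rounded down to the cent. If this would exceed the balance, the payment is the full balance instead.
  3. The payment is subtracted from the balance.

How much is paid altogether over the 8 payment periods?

Payment period 1: opening $9,626.38; interest $192.52 → $9,818.90; payment $1,227.36; balance $8,591.54
Payment period 2: opening $8,591.54; interest $171.83 → $8,763.37; payment $1,251.91; balance $7,511.46
Payment period 3: opening $7,511.46; interest $150.22 → $7,661.68; payment $1,276.94; balance $6,384.74
Payment period 4: opening $6,384.74; interest $127.69 → $6,512.43; payment $1,302.48; balance $5,209.95
Payment period 5: opening $5,209.95; interest $104.19 → $5,314.14; payment $1,328.53; balance $3,985.61
Payment period 6: opening $3,985.61; interest $79.71 → $4,065.32; payment $1,355.10; balance $2,710.22
Payment period 7: opening $2,710.22; interest $54.20 → $2,764.42; payment $1,382.21; balance $1,382.21
Payment period 8: opening $1,382.21; interest $27.64 → $1,409.85; payment $1,409.85; balance $0.00
Total paid: $10,534.38

$10,534.38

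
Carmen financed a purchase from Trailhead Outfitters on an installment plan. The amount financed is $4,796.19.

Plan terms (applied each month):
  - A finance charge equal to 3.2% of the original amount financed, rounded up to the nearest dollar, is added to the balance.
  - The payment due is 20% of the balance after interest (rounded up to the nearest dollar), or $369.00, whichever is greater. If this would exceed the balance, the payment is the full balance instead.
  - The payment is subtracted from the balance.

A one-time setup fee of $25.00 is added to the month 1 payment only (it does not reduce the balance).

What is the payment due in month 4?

$582.00

Month 1: $4,796.19 +$154.00 interest = $4,950.19; pay $991.00 (+ $25.00 fee) → $3,959.19
Month 2: $3,959.19 +$154.00 interest = $4,113.19; pay $823.00 → $3,290.19
Month 3: $3,290.19 +$154.00 interest = $3,444.19; pay $689.00 → $2,755.19
Month 4: $2,755.19 +$154.00 interest = $2,909.19; pay $582.00 → $2,327.19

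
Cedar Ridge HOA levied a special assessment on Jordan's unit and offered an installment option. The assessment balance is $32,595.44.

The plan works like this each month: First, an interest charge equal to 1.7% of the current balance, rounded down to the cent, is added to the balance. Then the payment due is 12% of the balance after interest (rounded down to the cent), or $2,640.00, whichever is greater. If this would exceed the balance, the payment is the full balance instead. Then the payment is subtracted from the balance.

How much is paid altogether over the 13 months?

$36,230.80

Month 1: opening $32,595.44; interest $554.12 → $33,149.56; payment $3,977.94; balance $29,171.62
Month 2: opening $29,171.62; interest $495.91 → $29,667.53; payment $3,560.10; balance $26,107.43
Month 3: opening $26,107.43; interest $443.82 → $26,551.25; payment $3,186.15; balance $23,365.10
Month 4: opening $23,365.10; interest $397.20 → $23,762.30; payment $2,851.47; balance $20,910.83
Month 5: opening $20,910.83; interest $355.48 → $21,266.31; payment $2,640.00; balance $18,626.31
Month 6: opening $18,626.31; interest $316.64 → $18,942.95; payment $2,640.00; balance $16,302.95
Month 7: opening $16,302.95; interest $277.15 → $16,580.10; payment $2,640.00; balance $13,940.10
Month 8: opening $13,940.10; interest $236.98 → $14,177.08; payment $2,640.00; balance $11,537.08
Month 9: opening $11,537.08; interest $196.13 → $11,733.21; payment $2,640.00; balance $9,093.21
Month 10: opening $9,093.21; interest $154.58 → $9,247.79; payment $2,640.00; balance $6,607.79
Month 11: opening $6,607.79; interest $112.33 → $6,720.12; payment $2,640.00; balance $4,080.12
Month 12: opening $4,080.12; interest $69.36 → $4,149.48; payment $2,640.00; balance $1,509.48
Month 13: opening $1,509.48; interest $25.66 → $1,535.14; payment $1,535.14; balance $0.00
Total paid: $36,230.80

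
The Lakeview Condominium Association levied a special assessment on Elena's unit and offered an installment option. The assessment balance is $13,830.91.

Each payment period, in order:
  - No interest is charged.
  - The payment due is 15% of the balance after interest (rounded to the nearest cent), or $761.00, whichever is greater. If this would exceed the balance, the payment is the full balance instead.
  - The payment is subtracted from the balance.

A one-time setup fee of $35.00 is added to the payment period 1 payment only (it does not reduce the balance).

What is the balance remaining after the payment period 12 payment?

# | Opening | Payment | Fee | End bal
1 | $13,830.91 | $2,074.64 | $35.00 | $11,756.27
2 | $11,756.27 | $1,763.44 | — | $9,992.83
3 | $9,992.83 | $1,498.92 | — | $8,493.91
4 | $8,493.91 | $1,274.09 | — | $7,219.82
5 | $7,219.82 | $1,082.97 | — | $6,136.85
6 | $6,136.85 | $920.53 | — | $5,216.32
7 | $5,216.32 | $782.45 | — | $4,433.87
8 | $4,433.87 | $761.00 | — | $3,672.87
9 | $3,672.87 | $761.00 | — | $2,911.87
10 | $2,911.87 | $761.00 | — | $2,150.87
11 | $2,150.87 | $761.00 | — | $1,389.87
12 | $1,389.87 | $761.00 | — | $628.87

$628.87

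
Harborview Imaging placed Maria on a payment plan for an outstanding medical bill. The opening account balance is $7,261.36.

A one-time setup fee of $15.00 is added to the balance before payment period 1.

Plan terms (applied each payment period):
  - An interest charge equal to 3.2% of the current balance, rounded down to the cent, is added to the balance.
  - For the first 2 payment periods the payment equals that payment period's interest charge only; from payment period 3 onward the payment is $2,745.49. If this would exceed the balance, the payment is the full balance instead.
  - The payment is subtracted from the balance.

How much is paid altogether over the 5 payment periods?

# | Opening | Interest | Payment | End bal
1 | $7,276.36 | $232.84 | $232.84 | $7,276.36
2 | $7,276.36 | $232.84 | $232.84 | $7,276.36
3 | $7,276.36 | $232.84 | $2,745.49 | $4,763.71
4 | $4,763.71 | $152.43 | $2,745.49 | $2,170.65
5 | $2,170.65 | $69.46 | $2,240.11 | $0.00
Total paid: $8,196.77

$8,196.77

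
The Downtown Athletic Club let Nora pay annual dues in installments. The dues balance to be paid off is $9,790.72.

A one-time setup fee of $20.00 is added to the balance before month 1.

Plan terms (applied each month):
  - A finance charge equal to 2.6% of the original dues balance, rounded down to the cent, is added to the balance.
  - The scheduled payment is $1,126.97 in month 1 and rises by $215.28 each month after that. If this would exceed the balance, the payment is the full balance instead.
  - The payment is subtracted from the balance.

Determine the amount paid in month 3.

Month 1: opening $9,810.72; interest $254.55 → $10,065.27; payment $1,126.97; balance $8,938.30
Month 2: opening $8,938.30; interest $254.55 → $9,192.85; payment $1,342.25; balance $7,850.60
Month 3: opening $7,850.60; interest $254.55 → $8,105.15; payment $1,557.53; balance $6,547.62

$1,557.53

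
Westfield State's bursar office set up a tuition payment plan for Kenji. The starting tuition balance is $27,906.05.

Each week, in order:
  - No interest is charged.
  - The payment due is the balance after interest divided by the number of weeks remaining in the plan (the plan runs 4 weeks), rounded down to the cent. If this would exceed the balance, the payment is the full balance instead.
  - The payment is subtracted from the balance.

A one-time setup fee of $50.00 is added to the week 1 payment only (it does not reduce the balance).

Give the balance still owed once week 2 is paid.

Week 1: opening $27,906.05; payment $6,976.51 (+ $50.00 fee); balance $20,929.54
Week 2: opening $20,929.54; payment $6,976.51; balance $13,953.03

$13,953.03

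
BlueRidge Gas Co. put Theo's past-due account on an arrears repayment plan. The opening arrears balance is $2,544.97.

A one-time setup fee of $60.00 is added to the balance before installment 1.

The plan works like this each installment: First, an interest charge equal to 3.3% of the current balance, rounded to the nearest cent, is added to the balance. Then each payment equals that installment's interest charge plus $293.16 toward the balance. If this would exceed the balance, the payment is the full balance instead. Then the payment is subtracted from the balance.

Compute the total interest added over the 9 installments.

$425.40

# | Opening | Interest | Payment | End bal
1 | $2,604.97 | $85.96 | $379.12 | $2,311.81
2 | $2,311.81 | $76.29 | $369.45 | $2,018.65
3 | $2,018.65 | $66.62 | $359.78 | $1,725.49
4 | $1,725.49 | $56.94 | $350.10 | $1,432.33
5 | $1,432.33 | $47.27 | $340.43 | $1,139.17
6 | $1,139.17 | $37.59 | $330.75 | $846.01
7 | $846.01 | $27.92 | $321.08 | $552.85
8 | $552.85 | $18.24 | $311.40 | $259.69
9 | $259.69 | $8.57 | $268.26 | $0.00
Total interest: $85.96 + $76.29 + $66.62 + $56.94 + $47.27 + $37.59 + $27.92 + $18.24 + $8.57 = $425.40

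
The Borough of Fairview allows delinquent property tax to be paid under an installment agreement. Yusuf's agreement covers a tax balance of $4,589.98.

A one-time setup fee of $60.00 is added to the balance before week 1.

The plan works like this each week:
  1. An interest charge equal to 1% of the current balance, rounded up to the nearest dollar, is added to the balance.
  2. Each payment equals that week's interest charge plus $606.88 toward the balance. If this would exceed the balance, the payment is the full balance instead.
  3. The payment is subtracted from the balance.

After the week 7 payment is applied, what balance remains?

$401.82

Week 1: opening $4,649.98; interest $47.00 → $4,696.98; payment $653.88; balance $4,043.10
Week 2: opening $4,043.10; interest $41.00 → $4,084.10; payment $647.88; balance $3,436.22
Week 3: opening $3,436.22; interest $35.00 → $3,471.22; payment $641.88; balance $2,829.34
Week 4: opening $2,829.34; interest $29.00 → $2,858.34; payment $635.88; balance $2,222.46
Week 5: opening $2,222.46; interest $23.00 → $2,245.46; payment $629.88; balance $1,615.58
Week 6: opening $1,615.58; interest $17.00 → $1,632.58; payment $623.88; balance $1,008.70
Week 7: opening $1,008.70; interest $11.00 → $1,019.70; payment $617.88; balance $401.82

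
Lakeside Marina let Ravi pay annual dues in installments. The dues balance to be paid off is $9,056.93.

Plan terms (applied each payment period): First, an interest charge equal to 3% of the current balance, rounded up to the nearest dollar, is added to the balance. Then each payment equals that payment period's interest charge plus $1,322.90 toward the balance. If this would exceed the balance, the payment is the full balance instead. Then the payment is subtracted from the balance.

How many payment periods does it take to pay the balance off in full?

7

Payment period 1: opening $9,056.93; interest $272.00 → $9,328.93; payment $1,594.90; balance $7,734.03
Payment period 2: opening $7,734.03; interest $233.00 → $7,967.03; payment $1,555.90; balance $6,411.13
Payment period 3: opening $6,411.13; interest $193.00 → $6,604.13; payment $1,515.90; balance $5,088.23
Payment period 4: opening $5,088.23; interest $153.00 → $5,241.23; payment $1,475.90; balance $3,765.33
Payment period 5: opening $3,765.33; interest $113.00 → $3,878.33; payment $1,435.90; balance $2,442.43
Payment period 6: opening $2,442.43; interest $74.00 → $2,516.43; payment $1,396.90; balance $1,119.53
Payment period 7: opening $1,119.53; interest $34.00 → $1,153.53; payment $1,153.53; balance $0.00
Balance reaches $0.00 in payment period 7.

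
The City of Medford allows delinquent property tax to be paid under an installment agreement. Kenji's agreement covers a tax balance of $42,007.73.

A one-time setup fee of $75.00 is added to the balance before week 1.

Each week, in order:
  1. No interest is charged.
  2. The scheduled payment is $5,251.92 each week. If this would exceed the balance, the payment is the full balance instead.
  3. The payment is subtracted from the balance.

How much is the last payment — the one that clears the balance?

Week 1: $42,082.73 − $5,251.92 → $36,830.81
Week 2: $36,830.81 − $5,251.92 → $31,578.89
Week 3: $31,578.89 − $5,251.92 → $26,326.97
Week 4: $26,326.97 − $5,251.92 → $21,075.05
Week 5: $21,075.05 − $5,251.92 → $15,823.13
Week 6: $15,823.13 − $5,251.92 → $10,571.21
Week 7: $10,571.21 − $5,251.92 → $5,319.29
Week 8: $5,319.29 − $5,251.92 → $67.37
Week 9: $67.37 − $67.37 → $0.00

$67.37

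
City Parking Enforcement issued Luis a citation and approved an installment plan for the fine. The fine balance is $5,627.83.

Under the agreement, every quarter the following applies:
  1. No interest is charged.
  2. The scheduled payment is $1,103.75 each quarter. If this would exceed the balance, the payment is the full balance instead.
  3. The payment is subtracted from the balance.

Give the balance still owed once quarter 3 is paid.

$2,316.58

# | Opening | Payment | End bal
1 | $5,627.83 | $1,103.75 | $4,524.08
2 | $4,524.08 | $1,103.75 | $3,420.33
3 | $3,420.33 | $1,103.75 | $2,316.58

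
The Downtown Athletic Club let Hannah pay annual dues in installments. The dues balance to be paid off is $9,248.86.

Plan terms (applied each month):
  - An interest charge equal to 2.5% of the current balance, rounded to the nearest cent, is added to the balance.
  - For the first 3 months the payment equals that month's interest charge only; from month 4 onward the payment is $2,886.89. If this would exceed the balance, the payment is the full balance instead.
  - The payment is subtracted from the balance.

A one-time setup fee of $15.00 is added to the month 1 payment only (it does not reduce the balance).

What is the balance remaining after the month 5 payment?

Month 1: $9,248.86 +$231.22 interest = $9,480.08; pay $231.22 (+ $15.00 fee) → $9,248.86
Month 2: $9,248.86 +$231.22 interest = $9,480.08; pay $231.22 → $9,248.86
Month 3: $9,248.86 +$231.22 interest = $9,480.08; pay $231.22 → $9,248.86
Month 4: $9,248.86 +$231.22 interest = $9,480.08; pay $2,886.89 → $6,593.19
Month 5: $6,593.19 +$164.83 interest = $6,758.02; pay $2,886.89 → $3,871.13

$3,871.13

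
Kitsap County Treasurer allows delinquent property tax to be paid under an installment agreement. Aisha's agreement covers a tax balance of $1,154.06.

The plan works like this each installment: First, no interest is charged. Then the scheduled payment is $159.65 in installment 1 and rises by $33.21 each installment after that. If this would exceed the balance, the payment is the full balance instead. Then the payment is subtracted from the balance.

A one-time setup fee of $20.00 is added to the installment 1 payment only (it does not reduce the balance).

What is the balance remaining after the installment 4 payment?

$316.20

# | Opening | Payment | Fee | End bal
1 | $1,154.06 | $159.65 | $20.00 | $994.41
2 | $994.41 | $192.86 | — | $801.55
3 | $801.55 | $226.07 | — | $575.48
4 | $575.48 | $259.28 | — | $316.20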